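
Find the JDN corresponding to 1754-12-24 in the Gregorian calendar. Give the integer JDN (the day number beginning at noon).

2362053

JDN 2299161 is 15 October 1582 CE (Gregorian); the target day is +62892 days from there, so JDN = 2362053.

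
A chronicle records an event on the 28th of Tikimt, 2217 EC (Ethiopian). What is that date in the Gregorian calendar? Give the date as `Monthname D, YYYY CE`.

Julian Day Number of the source date = 2533672.
Converting JDN 2533672 to the Gregorian calendar gives 9 November 2224 CE.

November 9, 2224 CE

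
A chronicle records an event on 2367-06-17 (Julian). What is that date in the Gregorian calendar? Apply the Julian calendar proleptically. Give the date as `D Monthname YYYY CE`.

For dates in this range the Gregorian date is 16 days ahead of the Julian.
17 June 2367 Julian + 16 days → 3 July 2367 Gregorian.

3 July 2367 CE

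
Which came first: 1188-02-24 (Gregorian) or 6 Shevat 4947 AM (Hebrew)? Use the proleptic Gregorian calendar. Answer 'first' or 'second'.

First date → JDN 2155022; second date → JDN 2154626.
JDN 2154626 < JDN 2155022, so the second date is earlier.

second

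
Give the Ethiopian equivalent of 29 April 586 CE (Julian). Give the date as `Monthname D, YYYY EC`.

Ginbot 4, 578 EC

Julian Day Number of the source date = 1935213.
Converting JDN 1935213 to the Ethiopian calendar gives 4 Ginbot 578 EC.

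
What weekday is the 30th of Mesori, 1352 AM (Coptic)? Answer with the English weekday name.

Equivalently 2 September 1636 Gregorian, JDN 2318842.
2318842 ≡ 1 (mod 7); counting from Monday = 0 gives Tuesday.

Tuesday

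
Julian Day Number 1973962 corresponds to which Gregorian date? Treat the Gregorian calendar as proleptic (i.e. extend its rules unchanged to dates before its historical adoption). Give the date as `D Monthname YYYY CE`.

3 June 692 CE

JDN 2451545 is 1 Jan 2000; 1973962 is −477583 days from there.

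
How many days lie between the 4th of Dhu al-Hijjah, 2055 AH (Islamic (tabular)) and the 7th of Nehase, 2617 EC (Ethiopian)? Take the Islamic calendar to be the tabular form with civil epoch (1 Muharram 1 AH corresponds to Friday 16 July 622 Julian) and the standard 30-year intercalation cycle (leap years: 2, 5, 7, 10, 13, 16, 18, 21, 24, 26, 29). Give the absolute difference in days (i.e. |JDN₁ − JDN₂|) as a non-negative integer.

JDN of the first date = 2676637.
JDN of the second date = 2680051.
|2680051 − 2676637| = 3414.

3414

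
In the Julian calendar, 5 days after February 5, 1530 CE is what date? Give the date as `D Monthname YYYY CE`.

10 February 1530 CE

The starting date is JDN 2279926; 2279926 + 5 = 2279931.
JDN 2279931 corresponds to 10 February 1530 CE.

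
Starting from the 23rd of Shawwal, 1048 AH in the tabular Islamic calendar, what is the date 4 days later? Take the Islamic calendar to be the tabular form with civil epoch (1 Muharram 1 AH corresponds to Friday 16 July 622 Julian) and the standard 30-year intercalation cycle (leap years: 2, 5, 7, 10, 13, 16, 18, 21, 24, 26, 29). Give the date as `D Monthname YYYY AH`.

27 Shawwal 1048 AH

Counting 4 days forward from JDN 2319750 reaches JDN 2319754, which is 27 Shawwal 1048 AH.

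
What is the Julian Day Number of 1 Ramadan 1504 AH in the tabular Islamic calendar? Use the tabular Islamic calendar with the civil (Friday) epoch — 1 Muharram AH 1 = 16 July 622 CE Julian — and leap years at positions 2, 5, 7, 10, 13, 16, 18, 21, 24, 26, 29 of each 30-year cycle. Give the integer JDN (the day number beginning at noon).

In the Gregorian calendar the same day is 8 June 2081.
JDN 2299161 is 15 October 1582 CE (Gregorian); the target day is +182128 days from there, so JDN = 2481289.

2481289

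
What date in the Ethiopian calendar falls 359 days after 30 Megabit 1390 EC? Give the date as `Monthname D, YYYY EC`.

Megabit 24, 1391 EC

The starting date is JDN 2231762; 2231762 + 359 = 2232121.
JDN 2232121 corresponds to Megabit 24, 1391 EC.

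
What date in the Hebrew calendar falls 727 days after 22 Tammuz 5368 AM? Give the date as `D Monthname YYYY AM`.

Counting 727 days forward from JDN 2308557 reaches JDN 2309284, which is 12 Tammuz 5370 AM.

12 Tammuz 5370 AM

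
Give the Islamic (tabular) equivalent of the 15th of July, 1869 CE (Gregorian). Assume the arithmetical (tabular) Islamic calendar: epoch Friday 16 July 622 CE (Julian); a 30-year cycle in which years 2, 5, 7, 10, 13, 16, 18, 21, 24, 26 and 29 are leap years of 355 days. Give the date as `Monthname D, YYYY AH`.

Both dates share Julian Day Number 2403894; in the tabular Islamic calendar that is 5 Rabi' al-Thani 1286 AH.

Rabi' al-Thani 5, 1286 AH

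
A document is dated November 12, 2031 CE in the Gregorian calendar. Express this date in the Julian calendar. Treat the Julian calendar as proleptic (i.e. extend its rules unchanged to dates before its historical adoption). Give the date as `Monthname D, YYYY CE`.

October 30, 2031 CE

The Julian–Gregorian offset here is 13 days (Julian trailing).
12 November 2031 Gregorian − 13 days → 30 October 2031 Julian.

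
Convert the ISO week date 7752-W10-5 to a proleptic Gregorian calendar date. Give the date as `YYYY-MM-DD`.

7752-03-10

ISO week 1 of 7752 is the week containing the first Thursday of 7752.
Week 10, day 5 (Friday) lands on 7752-03-10.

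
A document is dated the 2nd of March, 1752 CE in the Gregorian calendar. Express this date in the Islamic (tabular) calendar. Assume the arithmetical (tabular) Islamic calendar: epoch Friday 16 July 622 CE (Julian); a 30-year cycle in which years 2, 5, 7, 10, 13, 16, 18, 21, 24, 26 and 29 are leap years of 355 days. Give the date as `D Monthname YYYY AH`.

15 Rabi' al-Thani 1165 AH

Both dates share Julian Day Number 2361026; in the tabular Islamic calendar that is 15 Rabi' al-Thani 1165 AH.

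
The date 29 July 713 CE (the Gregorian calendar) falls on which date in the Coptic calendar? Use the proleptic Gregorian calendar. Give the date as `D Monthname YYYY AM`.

1 Mesori 429 AM

Julian Day Number of the source date = 1981687.
Converting JDN 1981687 to the Coptic calendar gives 1 Mesori 429 AM.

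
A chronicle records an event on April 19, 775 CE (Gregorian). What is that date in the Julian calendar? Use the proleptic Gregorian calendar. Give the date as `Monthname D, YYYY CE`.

April 15, 775 CE

At this point the Julian calendar is 4 days behind the Gregorian.
19 April 775 Gregorian − 4 days → 15 April 775 Julian.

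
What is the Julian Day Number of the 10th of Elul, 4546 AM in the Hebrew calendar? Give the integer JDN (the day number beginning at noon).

Equivalently 13 August 786 (proleptic Gregorian).
JDN 2451545 is 1 January 2000 CE (Gregorian); the target day is −443180 days from there, so JDN = 2008365.

2008365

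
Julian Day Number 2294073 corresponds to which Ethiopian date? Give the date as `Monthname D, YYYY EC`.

Hidar 3, 1561 EC

The proleptic Gregorian equivalent of JDN 2294073 is 9 November 1568.
In the Ethiopian calendar that day is Hidar 3, 1561 EC.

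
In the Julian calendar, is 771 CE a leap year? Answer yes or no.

no

771 mod 4 = 3, so it is a common year in the Julian calendar.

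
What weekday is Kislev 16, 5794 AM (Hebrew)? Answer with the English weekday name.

Thursday

This is JDN 2463940 (8 December 2033 Gregorian).
Since JDN mod 7 = 3 (0 = Monday), the day is Thursday.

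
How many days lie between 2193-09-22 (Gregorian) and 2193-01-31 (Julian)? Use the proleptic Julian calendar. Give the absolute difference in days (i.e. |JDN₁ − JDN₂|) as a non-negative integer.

220

JDN of the first date = 2522302.
JDN of the second date = 2522082.
|2522082 − 2522302| = 220.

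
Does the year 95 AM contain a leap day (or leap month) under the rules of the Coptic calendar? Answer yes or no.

yes

95 mod 4 = 3; in the Coptic calendar a year is leap when year mod 4 = 3, so it is a leap year.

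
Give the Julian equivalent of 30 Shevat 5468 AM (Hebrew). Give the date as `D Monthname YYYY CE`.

The source date corresponds to 21 February 1708 in the Gregorian calendar (JDN 2344945).
That day falls on 10 February 1708 CE in the Julian calendar.

10 February 1708 CE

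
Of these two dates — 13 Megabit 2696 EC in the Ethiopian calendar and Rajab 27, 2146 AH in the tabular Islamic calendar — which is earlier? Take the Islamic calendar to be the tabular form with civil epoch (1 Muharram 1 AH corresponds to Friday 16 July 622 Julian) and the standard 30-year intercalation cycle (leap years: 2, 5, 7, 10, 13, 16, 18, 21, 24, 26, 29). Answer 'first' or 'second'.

second

First date → JDN 2708762; second date → JDN 2708759.
JDN 2708759 < JDN 2708762, so the second date is earlier.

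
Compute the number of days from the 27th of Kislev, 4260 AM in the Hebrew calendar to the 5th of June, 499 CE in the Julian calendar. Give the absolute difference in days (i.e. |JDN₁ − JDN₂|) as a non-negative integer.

First date → JDN 1903666; second date → JDN 1903473.
The interval is |1903666 − 1903473| = 193 days.

193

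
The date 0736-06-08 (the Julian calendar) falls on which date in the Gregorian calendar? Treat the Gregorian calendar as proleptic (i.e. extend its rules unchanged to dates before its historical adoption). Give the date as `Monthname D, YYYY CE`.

At this point the Julian calendar is 4 days behind the Gregorian.
8 June 736 Julian + 4 days → 12 June 736 Gregorian.

June 12, 736 CE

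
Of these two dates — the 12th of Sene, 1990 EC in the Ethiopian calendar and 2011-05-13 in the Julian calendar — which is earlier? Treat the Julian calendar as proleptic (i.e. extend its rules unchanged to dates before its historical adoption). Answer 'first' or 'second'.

Converting both to JDN: 2450984 vs 2455708; the smaller is the first.

first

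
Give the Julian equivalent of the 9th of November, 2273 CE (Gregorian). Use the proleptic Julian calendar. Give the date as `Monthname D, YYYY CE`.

October 25, 2273 CE

For dates in this range the Gregorian date is 15 days ahead of the Julian.
9 November 2273 Gregorian − 15 days → 25 October 2273 Julian.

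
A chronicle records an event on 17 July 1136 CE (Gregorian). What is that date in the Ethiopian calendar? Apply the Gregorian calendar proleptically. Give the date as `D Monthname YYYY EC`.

16 Hamle 1128 EC

Both dates share Julian Day Number 2136173; in the Ethiopian calendar that is 16 Hamle 1128 EC.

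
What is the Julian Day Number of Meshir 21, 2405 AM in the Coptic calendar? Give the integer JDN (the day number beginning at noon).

Equivalently 5 March 2689 (Gregorian).
JDN 2400001 is 17 November 1858 CE (Gregorian), MJD 0; the target day is +303260 days from there, so JDN = 2703261.

2703261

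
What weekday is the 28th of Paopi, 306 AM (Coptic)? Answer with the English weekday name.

Tuesday

This is JDN 1936488 (27 October 589 Gregorian).
JDN 1936488 mod 7 = 1, and JDN 0 was a Monday, so this is a Tuesday.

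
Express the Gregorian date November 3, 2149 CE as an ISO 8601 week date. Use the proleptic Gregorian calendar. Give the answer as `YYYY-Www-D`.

The weekday is Monday (ISO weekday 1).
That Monday belongs to ISO week 45 of ISO year 2149.

2149-W45-1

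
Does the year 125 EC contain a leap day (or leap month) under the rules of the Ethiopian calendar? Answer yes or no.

no

125 mod 4 = 1; in the Ethiopian calendar a year is leap when year mod 4 = 3, so it is a common year.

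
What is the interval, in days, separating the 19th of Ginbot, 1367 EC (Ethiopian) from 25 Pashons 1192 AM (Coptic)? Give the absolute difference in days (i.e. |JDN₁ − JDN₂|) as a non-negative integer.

36897

JDN of the first date = 2223410.
JDN of the second date = 2260307.
|2260307 − 2223410| = 36897.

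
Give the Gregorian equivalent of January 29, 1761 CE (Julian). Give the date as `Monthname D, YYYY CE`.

February 9, 1761 CE

The Julian–Gregorian offset here is 11 days (Julian trailing).
29 January 1761 Julian + 11 days → 9 February 1761 Gregorian.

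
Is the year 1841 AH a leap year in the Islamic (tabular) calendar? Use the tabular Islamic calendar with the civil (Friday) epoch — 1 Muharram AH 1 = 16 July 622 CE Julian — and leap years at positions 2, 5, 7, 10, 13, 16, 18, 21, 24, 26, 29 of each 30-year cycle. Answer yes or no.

Year 1841 AH is year 11 of its 30-year cycle; leap positions are 2, 5, 7, 10, 13, 16, 18, 21, 24, 26, 29, so it is a common year (354 days).

no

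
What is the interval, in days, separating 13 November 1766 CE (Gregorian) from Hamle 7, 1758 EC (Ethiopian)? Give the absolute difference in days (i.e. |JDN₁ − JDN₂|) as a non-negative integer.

First date → JDN 2366395; second date → JDN 2366271.
The interval is |2366395 − 2366271| = 124 days.

124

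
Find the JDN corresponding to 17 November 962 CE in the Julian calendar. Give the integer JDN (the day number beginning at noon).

2072749

Equivalently 22 November 962 (proleptic Gregorian).
JDN 2299161 is 15 October 1582 CE (Gregorian); the target day is −226412 days from there, so JDN = 2072749.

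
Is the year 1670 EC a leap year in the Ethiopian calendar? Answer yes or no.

no

1670 mod 4 = 2; in the Ethiopian calendar a year is leap when year mod 4 = 3, so it is a common year.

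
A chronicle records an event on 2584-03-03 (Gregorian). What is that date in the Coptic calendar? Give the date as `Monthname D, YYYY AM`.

Julian Day Number of the source date = 2664909.
Converting JDN 2664909 to the Coptic calendar gives 20 Meshir 2300 AM.

Meshir 20, 2300 AM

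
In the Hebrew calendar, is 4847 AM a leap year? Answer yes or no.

no

Hebrew year 4847 is year 2 of its 19-year Metonic cycle; leap years are at positions 3, 6, 8, 11, 14, 17, 19, so it is a common year (12 months).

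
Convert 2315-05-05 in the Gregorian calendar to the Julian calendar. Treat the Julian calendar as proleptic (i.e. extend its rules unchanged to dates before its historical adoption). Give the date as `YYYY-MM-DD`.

The Julian–Gregorian offset here is 16 days (Julian trailing).
5 May 2315 Gregorian − 16 days → 19 April 2315 Julian.

2315-04-19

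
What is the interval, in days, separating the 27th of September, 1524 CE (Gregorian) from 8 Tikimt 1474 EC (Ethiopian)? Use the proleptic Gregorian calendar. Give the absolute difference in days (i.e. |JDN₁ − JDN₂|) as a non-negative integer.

First date → JDN 2277959; second date → JDN 2262271.
The interval is |2277959 − 2262271| = 15688 days.

15688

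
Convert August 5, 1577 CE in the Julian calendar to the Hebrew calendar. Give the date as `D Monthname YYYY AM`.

22 Av 5337 AM

Julian Day Number of the source date = 2297274.
Converting JDN 2297274 to the Hebrew calendar gives 22 Av 5337 AM.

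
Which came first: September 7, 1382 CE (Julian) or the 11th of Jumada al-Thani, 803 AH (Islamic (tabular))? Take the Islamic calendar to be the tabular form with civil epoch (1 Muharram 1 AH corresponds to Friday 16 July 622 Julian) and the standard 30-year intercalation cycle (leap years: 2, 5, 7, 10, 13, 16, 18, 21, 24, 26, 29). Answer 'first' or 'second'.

The two dates have Julian Day Numbers 2226083 and 2232800 respectively.
Since 2226083 < 2232800, the first date comes first.

first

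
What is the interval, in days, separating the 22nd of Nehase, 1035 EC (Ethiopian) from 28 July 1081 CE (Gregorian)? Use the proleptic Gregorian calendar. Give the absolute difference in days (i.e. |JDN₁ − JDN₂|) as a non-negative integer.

13856

First date → JDN 2102240; second date → JDN 2116096.
The interval is |2102240 − 2116096| = 13856 days.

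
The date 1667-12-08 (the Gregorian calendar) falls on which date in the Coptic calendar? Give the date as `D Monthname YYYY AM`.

Both dates share Julian Day Number 2330261; in the Coptic calendar that is 1 Koiak 1384 AM.

1 Koiak 1384 AM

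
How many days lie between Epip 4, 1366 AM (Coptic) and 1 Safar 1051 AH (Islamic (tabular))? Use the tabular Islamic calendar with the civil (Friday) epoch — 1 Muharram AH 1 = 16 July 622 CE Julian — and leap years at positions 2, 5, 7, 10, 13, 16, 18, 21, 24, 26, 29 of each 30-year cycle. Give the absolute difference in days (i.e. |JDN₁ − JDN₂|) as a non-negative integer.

3344

JDN of the first date = 2323899.
JDN of the second date = 2320555.
|2320555 − 2323899| = 3344.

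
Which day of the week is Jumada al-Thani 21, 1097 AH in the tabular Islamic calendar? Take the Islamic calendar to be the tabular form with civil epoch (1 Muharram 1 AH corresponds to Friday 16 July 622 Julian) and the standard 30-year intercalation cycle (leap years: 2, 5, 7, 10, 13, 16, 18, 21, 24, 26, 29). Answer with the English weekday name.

This is JDN 2336994 (15 May 1686 Gregorian).
2336994 ≡ 2 (mod 7); counting from Monday = 0 gives Wednesday.

Wednesday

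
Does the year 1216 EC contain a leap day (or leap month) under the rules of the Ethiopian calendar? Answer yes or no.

no

1216 mod 4 = 0; in the Ethiopian calendar a year is leap when year mod 4 = 3, so it is a common year.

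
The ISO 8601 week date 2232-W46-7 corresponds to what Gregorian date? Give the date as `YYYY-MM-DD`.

ISO week 1 of 2232 is the week containing the first Thursday of 2232.
Week 46, day 7 (Sunday) lands on 2232-11-18.

2232-11-18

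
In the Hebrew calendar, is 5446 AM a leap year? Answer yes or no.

no

Hebrew year 5446 is year 12 of its 19-year Metonic cycle; leap years are at positions 3, 6, 8, 11, 14, 17, 19, so it is a common year (12 months).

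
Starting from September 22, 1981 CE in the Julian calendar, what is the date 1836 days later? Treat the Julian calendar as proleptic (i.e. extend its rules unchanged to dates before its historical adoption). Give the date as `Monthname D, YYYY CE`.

October 2, 1986 CE

The starting date is JDN 2444883; 2444883 + 1836 = 2446719.
JDN 2446719 corresponds to October 2, 1986 CE.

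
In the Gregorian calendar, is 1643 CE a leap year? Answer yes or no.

1643 is not divisible by 4, so it is a common year.

no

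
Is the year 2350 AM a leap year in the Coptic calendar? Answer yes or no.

no

2350 mod 4 = 2; in the Coptic calendar a year is leap when year mod 4 = 3, so it is a common year.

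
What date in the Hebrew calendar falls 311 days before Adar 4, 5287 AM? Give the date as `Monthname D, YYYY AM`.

JDN of Adar 4, 5287 AM = 2278830.
2278830 − 311 = 2278519.
JDN 2278519 in the Hebrew calendar is Nisan 17, 5286 AM.

Nisan 17, 5286 AM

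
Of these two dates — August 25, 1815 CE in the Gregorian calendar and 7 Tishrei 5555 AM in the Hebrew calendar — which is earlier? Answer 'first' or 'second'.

second

Converting both to JDN: 2384211 vs 2376579; the smaller is the second.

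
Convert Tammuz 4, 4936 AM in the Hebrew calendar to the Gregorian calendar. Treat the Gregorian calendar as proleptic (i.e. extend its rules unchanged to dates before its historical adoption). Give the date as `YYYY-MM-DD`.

Both dates share Julian Day Number 2150756; in the Gregorian calendar that is 20 June 1176 CE.

1176-06-20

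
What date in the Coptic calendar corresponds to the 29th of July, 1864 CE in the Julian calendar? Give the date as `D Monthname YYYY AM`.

Julian Day Number of the source date = 2402094.
Converting JDN 2402094 to the Coptic calendar gives 5 Mesori 1580 AM.

5 Mesori 1580 AM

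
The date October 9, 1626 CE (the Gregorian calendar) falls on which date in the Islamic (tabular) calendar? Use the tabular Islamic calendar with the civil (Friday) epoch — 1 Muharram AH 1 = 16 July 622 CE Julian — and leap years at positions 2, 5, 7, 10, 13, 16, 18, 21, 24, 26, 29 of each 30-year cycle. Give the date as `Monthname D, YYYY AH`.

Both dates share Julian Day Number 2315226; in the tabular Islamic calendar that is 18 Muharram 1036 AH.

Muharram 18, 1036 AH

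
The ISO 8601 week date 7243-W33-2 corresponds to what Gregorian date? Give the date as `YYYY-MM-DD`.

7243-08-11

ISO week 1 of 7243 is the week containing the first Thursday of 7243.
Week 33, day 2 (Tuesday) lands on 7243-08-11.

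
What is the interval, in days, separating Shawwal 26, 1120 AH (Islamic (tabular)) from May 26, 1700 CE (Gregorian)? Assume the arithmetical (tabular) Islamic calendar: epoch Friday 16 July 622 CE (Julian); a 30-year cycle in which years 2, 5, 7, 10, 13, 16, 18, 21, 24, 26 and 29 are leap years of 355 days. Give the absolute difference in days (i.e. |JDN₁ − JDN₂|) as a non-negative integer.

3149

JDN of the first date = 2345267.
JDN of the second date = 2342118.
|2342118 − 2345267| = 3149.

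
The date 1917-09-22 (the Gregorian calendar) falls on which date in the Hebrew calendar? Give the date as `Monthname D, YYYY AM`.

Julian Day Number of the source date = 2421494.
Converting JDN 2421494 to the Hebrew calendar gives 6 Tishrei 5678 AM.

Tishrei 6, 5678 AM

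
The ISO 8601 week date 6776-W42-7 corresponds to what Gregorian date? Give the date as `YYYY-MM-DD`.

ISO week 1 of 6776 is the week containing the first Thursday of 6776.
Week 42, day 7 (Sunday) lands on 6776-10-17.

6776-10-17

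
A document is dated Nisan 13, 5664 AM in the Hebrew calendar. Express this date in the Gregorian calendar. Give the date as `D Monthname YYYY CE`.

Both dates share Julian Day Number 2416569; in the Gregorian calendar that is 29 March 1904 CE.

29 March 1904 CE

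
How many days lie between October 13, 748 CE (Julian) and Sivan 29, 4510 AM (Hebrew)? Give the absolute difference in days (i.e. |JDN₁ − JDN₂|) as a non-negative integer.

First date → JDN 1994551; second date → JDN 1995155.
The interval is |1994551 − 1995155| = 604 days.

604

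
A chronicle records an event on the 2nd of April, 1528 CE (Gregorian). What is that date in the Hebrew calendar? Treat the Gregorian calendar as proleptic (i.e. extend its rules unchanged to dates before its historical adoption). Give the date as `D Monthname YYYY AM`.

3 Nisan 5288 AM

Julian Day Number of the source date = 2279242.
Converting JDN 2279242 to the Hebrew calendar gives 3 Nisan 5288 AM.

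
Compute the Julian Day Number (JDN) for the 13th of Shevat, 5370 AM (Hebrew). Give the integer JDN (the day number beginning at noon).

In the Gregorian calendar the same day is 6 February 1610.
JDN 2299161 is 15 October 1582 CE (Gregorian); the target day is +9976 days from there, so JDN = 2309137.

2309137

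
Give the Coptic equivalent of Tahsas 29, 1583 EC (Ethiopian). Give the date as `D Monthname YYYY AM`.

Both dates share Julian Day Number 2302164; in the Coptic calendar that is 29 Koiak 1307 AM.

29 Koiak 1307 AM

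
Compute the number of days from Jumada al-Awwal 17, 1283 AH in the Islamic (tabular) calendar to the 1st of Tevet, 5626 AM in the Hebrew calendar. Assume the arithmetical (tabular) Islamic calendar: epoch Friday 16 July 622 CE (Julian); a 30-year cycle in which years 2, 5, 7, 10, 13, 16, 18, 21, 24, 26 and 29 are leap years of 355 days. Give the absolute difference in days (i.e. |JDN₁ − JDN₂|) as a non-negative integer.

First date → JDN 2402872; second date → JDN 2402590.
The interval is |2402872 − 2402590| = 282 days.

282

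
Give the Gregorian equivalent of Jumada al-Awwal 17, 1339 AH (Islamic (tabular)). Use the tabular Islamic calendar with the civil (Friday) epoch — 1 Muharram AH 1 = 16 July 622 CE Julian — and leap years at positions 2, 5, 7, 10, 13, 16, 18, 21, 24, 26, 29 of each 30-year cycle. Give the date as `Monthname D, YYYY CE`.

January 27, 1921 CE

Julian Day Number of the source date = 2422717.
Converting JDN 2422717 to the Gregorian calendar gives 27 January 1921 CE.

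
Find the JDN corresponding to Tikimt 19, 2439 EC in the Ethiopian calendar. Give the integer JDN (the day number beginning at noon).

2614748

Equivalently 1 November 2446 (Gregorian).
JDN 2451545 is 1 January 2000 CE (Gregorian); the target day is +163203 days from there, so JDN = 2614748.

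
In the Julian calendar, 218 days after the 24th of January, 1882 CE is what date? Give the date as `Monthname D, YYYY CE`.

JDN of the 24th of January, 1882 CE = 2408482.
2408482 + 218 = 2408700.
JDN 2408700 in the Julian calendar is August 30, 1882 CE.

August 30, 1882 CE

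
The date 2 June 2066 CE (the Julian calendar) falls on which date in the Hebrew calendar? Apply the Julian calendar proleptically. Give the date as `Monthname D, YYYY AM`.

Both dates share Julian Day Number 2475817; in the Hebrew calendar that is 22 Sivan 5826 AM.

Sivan 22, 5826 AM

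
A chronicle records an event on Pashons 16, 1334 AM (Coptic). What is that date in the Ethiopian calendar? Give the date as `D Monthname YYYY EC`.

16 Ginbot 1610 EC

The source date corresponds to 21 May 1618 in the Gregorian calendar (JDN 2312163).
That day falls on 16 Ginbot 1610 EC in the Ethiopian calendar.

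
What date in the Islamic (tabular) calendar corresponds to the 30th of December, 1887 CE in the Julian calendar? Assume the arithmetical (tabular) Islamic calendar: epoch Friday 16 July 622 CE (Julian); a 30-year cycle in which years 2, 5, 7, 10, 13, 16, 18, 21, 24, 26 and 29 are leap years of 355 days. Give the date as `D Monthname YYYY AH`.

Julian Day Number of the source date = 2410648.
Converting JDN 2410648 to the tabular Islamic calendar gives 26 Rabi' al-Thani 1305 AH.

26 Rabi' al-Thani 1305 AH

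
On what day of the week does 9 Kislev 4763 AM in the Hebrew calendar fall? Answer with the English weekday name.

This is JDN 2087358 (22 November 1002 Gregorian).
JDN 2087358 mod 7 = 0, and JDN 0 was a Monday, so this is a Monday.

Monday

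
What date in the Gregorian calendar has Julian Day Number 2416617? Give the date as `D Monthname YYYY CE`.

JDN 2451545 is 1 Jan 2000; 2416617 is −34928 days from there.

16 May 1904 CE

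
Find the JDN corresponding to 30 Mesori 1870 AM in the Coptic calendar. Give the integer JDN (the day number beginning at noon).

2508041

In the Gregorian calendar the same day is 6 September 2154.
JDN 2299161 is 15 October 1582 CE (Gregorian); the target day is +208880 days from there, so JDN = 2508041.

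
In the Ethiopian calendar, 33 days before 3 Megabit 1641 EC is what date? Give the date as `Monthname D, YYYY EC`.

Counting 33 days back from JDN 2323413 reaches JDN 2323380, which is Tir 30, 1641 EC.

Tir 30, 1641 EC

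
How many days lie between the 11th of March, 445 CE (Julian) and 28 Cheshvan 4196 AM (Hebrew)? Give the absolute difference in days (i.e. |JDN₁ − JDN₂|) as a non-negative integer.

JDN of the first date = 1883664.
JDN of the second date = 1880250.
|1880250 − 1883664| = 3414.

3414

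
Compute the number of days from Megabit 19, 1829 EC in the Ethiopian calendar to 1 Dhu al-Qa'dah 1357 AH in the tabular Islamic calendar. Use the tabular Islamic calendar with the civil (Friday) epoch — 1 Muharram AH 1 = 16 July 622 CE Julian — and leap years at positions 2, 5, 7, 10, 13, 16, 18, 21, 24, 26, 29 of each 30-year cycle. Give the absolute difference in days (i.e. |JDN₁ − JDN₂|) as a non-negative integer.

JDN of the first date = 2392096.
JDN of the second date = 2429256.
|2429256 − 2392096| = 37160.

37160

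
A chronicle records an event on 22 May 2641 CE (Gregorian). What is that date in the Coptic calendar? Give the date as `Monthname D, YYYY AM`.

Julian Day Number of the source date = 2685807.
Converting JDN 2685807 to the Coptic calendar gives 9 Pashons 2357 AM.

Pashons 9, 2357 AM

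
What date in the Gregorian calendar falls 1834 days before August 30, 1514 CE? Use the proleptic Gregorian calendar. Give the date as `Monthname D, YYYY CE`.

Counting 1834 days back from JDN 2274278 reaches JDN 2272444, which is August 22, 1509 CE.

August 22, 1509 CE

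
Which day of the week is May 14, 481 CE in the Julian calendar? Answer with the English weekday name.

Equivalently 15 May 481 Gregorian, JDN 1896877.
Since JDN mod 7 = 3 (0 = Monday), the day is Thursday.

Thursday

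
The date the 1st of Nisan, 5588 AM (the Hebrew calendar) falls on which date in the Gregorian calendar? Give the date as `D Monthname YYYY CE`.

16 March 1828 CE

Both dates share Julian Day Number 2388798; in the Gregorian calendar that is 16 March 1828 CE.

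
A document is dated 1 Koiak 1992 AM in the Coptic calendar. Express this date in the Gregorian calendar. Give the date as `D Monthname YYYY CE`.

13 December 2275 CE

Both dates share Julian Day Number 2552333; in the Gregorian calendar that is 13 December 2275 CE.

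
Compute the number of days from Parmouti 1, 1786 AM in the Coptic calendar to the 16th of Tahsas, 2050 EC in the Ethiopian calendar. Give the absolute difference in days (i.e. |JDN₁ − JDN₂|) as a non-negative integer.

JDN of the first date = 2477211.
JDN of the second date = 2472723.
|2472723 − 2477211| = 4488.

4488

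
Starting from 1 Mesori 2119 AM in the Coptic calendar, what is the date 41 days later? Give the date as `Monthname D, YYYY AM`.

Thout 6, 2120 AM

Counting 41 days forward from JDN 2598959 reaches JDN 2599000, which is Thout 6, 2120 AM.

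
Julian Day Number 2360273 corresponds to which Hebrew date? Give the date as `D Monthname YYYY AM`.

2 Adar I 5510 AM

JDN 2360273 is 8 February 1750 in the Gregorian calendar.
In the Hebrew calendar that day is 2 Adar I 5510 AM.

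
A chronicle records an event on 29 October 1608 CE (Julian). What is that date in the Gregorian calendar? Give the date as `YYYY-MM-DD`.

1608-11-08

At this point the Julian calendar is 10 days behind the Gregorian.
29 October 1608 Julian + 10 days → 8 November 1608 Gregorian.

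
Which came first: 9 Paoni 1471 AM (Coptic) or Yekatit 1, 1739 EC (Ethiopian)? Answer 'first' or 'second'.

second

The two dates have Julian Day Numbers 2362225 and 2359175 respectively.
Since 2359175 < 2362225, the second date comes first.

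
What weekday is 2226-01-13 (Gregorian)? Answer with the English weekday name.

Since JDN mod 7 = 4 (0 = Monday), the day is Friday.

Friday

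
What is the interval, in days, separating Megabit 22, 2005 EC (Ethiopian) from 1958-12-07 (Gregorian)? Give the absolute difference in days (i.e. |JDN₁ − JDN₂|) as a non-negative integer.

JDN of the first date = 2456383.
JDN of the second date = 2436545.
|2436545 − 2456383| = 19838.

19838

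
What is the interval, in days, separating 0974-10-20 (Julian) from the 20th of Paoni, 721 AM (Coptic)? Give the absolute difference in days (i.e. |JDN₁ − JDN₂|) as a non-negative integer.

First date → JDN 2077104; second date → JDN 2088299.
The interval is |2077104 − 2088299| = 11195 days.

11195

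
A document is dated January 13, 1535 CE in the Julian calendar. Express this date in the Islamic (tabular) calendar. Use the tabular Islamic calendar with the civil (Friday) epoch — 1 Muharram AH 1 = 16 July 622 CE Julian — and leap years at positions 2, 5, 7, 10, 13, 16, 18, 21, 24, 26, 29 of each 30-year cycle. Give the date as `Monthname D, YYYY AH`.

The source date corresponds to 23 January 1535 in the proleptic Gregorian calendar (JDN 2281729).
That day falls on 8 Rajab 941 AH in the tabular Islamic calendar.

Rajab 8, 941 AH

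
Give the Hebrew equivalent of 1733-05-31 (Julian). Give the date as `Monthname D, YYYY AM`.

Sivan 28, 5493 AM

Both dates share Julian Day Number 2354187; in the Hebrew calendar that is 28 Sivan 5493 AM.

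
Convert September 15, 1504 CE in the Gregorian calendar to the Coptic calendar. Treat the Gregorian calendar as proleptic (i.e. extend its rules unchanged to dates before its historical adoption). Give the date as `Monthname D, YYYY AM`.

Thout 8, 1221 AM

Julian Day Number of the source date = 2270642.
Converting JDN 2270642 to the Coptic calendar gives 8 Thout 1221 AM.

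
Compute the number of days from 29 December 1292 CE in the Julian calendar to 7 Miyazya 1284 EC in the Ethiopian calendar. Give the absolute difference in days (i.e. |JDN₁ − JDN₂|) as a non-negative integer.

271

First date → JDN 2193324; second date → JDN 2193053.
The interval is |2193324 − 2193053| = 271 days.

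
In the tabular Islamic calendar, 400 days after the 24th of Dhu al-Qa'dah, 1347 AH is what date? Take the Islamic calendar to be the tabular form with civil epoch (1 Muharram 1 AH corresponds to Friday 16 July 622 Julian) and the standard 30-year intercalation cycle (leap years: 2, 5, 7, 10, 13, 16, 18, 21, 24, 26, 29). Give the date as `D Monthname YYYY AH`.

The starting date is JDN 2425736; 2425736 + 400 = 2426136.
JDN 2426136 corresponds to 11 Muharram 1349 AH.

11 Muharram 1349 AH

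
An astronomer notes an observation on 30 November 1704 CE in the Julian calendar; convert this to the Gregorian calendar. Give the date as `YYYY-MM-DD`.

1704-12-11

For dates in this range the Gregorian date is 11 days ahead of the Julian.
30 November 1704 Julian + 11 days → 11 December 1704 Gregorian.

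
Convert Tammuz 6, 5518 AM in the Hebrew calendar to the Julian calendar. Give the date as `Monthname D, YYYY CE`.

Julian Day Number of the source date = 2363349.
Converting JDN 2363349 to the Julian calendar gives 1 July 1758 CE.

July 1, 1758 CE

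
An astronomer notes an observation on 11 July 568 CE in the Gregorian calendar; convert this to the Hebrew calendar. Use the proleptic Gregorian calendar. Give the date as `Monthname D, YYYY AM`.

Both dates share Julian Day Number 1928710; in the Hebrew calendar that is 28 Tammuz 4328 AM.

Tammuz 28, 4328 AM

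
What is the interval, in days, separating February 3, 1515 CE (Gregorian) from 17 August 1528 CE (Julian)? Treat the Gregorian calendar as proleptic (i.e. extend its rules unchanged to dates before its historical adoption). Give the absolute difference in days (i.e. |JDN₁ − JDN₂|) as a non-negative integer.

4954

First date → JDN 2274435; second date → JDN 2279389.
The interval is |2274435 − 2279389| = 4954 days.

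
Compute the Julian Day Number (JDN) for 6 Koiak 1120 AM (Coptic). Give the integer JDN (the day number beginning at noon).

In the proleptic Gregorian calendar the same day is 12 December 1403.
JDN 2400001 is 17 November 1858 CE (Gregorian), MJD 0; the target day is −166161 days from there, so JDN = 2233840.

2233840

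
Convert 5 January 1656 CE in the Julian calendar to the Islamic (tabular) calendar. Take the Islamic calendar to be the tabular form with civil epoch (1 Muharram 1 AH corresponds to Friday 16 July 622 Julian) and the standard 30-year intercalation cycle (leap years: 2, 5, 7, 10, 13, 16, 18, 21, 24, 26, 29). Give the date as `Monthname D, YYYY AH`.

Rabi' al-Awwal 18, 1066 AH

The source date corresponds to 15 January 1656 in the Gregorian calendar (JDN 2325916).
That day falls on 18 Rabi' al-Awwal 1066 AH in the tabular Islamic calendar.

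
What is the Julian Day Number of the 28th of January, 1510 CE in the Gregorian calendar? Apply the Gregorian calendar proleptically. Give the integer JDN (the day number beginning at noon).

2272603

JDN 2299161 is 15 October 1582 CE (Gregorian); the target day is −26558 days from there, so JDN = 2272603.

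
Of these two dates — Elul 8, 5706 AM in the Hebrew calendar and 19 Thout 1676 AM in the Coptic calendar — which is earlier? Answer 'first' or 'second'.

first

The two dates have Julian Day Numbers 2432068 and 2436842 respectively.
Since 2432068 < 2436842, the first date comes first.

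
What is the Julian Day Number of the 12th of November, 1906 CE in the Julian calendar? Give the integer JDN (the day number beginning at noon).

2417540

Equivalently 25 November 1906 (Gregorian).
JDN 2400001 is 17 November 1858 CE (Gregorian), MJD 0; the target day is +17539 days from there, so JDN = 2417540.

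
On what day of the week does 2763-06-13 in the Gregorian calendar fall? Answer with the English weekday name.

Thursday

Since JDN mod 7 = 3 (0 = Monday), the day is Thursday.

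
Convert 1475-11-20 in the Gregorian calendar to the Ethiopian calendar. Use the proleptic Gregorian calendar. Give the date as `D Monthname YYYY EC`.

14 Hidar 1468 EC

Both dates share Julian Day Number 2260116; in the Ethiopian calendar that is 14 Hidar 1468 EC.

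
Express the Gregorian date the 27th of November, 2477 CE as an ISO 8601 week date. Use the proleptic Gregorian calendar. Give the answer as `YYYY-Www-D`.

The weekday is Saturday (ISO weekday 6).
That Saturday belongs to ISO week 47 of ISO year 2477.

2477-W47-6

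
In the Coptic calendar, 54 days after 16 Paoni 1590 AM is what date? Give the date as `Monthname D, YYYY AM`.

Counting 54 days forward from JDN 2405697 reaches JDN 2405751, which is Mesori 10, 1590 AM.

Mesori 10, 1590 AM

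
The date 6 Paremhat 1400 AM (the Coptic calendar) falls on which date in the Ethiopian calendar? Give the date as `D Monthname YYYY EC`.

The source date corresponds to 12 March 1684 in the Gregorian calendar (JDN 2336200).
That day falls on 6 Megabit 1676 EC in the Ethiopian calendar.

6 Megabit 1676 EC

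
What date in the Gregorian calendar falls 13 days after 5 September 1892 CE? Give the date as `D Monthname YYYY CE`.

18 September 1892 CE

JDN of 5 September 1892 CE = 2412347.
2412347 + 13 = 2412360.
JDN 2412360 in the Gregorian calendar is 18 September 1892 CE.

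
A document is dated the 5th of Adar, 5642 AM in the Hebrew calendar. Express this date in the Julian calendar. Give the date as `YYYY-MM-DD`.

1882-02-12

Julian Day Number of the source date = 2408501.
Converting JDN 2408501 to the Julian calendar gives 12 February 1882 CE.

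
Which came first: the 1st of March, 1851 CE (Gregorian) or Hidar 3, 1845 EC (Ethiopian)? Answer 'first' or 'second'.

first

The two dates have Julian Day Numbers 2397183 and 2397804 respectively.
Since 2397183 < 2397804, the first date comes first.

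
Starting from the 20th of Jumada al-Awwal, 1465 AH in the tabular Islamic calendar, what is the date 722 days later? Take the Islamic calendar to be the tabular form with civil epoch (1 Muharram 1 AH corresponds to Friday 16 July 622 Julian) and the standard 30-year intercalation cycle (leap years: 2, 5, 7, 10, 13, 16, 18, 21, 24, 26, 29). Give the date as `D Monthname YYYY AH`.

3 Jumada al-Thani 1467 AH

The starting date is JDN 2467370; 2467370 + 722 = 2468092.
JDN 2468092 corresponds to 3 Jumada al-Thani 1467 AH.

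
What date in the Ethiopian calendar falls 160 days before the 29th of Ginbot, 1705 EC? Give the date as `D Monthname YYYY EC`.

Counting 160 days back from JDN 2346875 reaches JDN 2346715, which is 19 Tahsas 1705 EC.

19 Tahsas 1705 EC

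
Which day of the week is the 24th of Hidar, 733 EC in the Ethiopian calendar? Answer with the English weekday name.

In the proleptic Gregorian calendar this is 24 November 740 (JDN 1991667).
JDN 1991667 mod 7 = 6, and JDN 0 was a Monday, so this is a Sunday.

Sunday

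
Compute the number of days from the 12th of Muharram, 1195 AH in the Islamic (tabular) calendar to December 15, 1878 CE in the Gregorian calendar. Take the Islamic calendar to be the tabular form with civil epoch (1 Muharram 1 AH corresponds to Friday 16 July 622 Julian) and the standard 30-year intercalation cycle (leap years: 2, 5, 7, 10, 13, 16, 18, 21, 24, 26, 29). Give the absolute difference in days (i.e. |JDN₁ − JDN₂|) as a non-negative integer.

First date → JDN 2371565; second date → JDN 2407334.
The interval is |2371565 − 2407334| = 35769 days.

35769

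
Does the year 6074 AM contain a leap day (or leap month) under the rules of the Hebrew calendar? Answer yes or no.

Hebrew year 6074 is year 13 of its 19-year Metonic cycle; leap years are at positions 3, 6, 8, 11, 14, 17, 19, so it is a common year (12 months).

no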